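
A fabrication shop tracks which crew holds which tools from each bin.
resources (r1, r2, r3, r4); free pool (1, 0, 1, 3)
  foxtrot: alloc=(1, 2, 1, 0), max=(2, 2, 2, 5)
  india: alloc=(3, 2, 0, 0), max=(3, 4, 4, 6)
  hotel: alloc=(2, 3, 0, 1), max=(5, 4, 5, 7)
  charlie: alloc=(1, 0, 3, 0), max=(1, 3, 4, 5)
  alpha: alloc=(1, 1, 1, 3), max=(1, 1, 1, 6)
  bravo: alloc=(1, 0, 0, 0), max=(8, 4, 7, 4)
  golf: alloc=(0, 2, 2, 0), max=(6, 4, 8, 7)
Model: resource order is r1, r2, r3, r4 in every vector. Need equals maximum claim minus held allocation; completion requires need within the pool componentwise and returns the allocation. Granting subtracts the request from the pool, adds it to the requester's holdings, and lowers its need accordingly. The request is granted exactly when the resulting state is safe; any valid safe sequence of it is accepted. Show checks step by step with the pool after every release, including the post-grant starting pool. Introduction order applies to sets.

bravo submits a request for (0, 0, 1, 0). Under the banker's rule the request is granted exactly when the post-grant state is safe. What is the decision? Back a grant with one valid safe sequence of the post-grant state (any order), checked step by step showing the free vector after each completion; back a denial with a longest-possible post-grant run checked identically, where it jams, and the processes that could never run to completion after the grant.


DENY — the pretend-granted state is unsafe.
Key observation: r3 is the bottleneck — with alpha, foxtrot, charlie, hotel, india done the pool holds (9, 8, 5, 7), short of every remaining need.
Pretend the grant happened; the run alpha, foxtrot, charlie, hotel, india goes as far as possible. Verifying each step:
  pool = (1, 0, 0, 3)
  alpha: need (0, 0, 0, 3) fits (1, 0, 0, 3); releases (1, 1, 1, 3), pool now (2, 1, 1, 6)
  foxtrot: need (1, 0, 1, 5) fits (2, 1, 1, 6); releases (1, 2, 1, 0), pool now (3, 3, 2, 6)
  charlie: need (0, 3, 1, 5) fits (3, 3, 2, 6); releases (1, 0, 3, 0), pool now (4, 3, 5, 6)
  hotel: need (3, 1, 5, 6) fits (4, 3, 5, 6); releases (2, 3, 0, 1), pool now (6, 6, 5, 7)
  india: need (0, 2, 4, 6) fits (6, 6, 5, 7); releases (3, 2, 0, 0), pool now (9, 8, 5, 7)
  bravo still needs (7, 4, 6, 4) but only (9, 8, 5, 7) is free — short on r3
  golf still needs (6, 2, 6, 7) but only (9, 8, 5, 7) is free — short on r3
Processes that could never finish after the grant: bravo and golf.


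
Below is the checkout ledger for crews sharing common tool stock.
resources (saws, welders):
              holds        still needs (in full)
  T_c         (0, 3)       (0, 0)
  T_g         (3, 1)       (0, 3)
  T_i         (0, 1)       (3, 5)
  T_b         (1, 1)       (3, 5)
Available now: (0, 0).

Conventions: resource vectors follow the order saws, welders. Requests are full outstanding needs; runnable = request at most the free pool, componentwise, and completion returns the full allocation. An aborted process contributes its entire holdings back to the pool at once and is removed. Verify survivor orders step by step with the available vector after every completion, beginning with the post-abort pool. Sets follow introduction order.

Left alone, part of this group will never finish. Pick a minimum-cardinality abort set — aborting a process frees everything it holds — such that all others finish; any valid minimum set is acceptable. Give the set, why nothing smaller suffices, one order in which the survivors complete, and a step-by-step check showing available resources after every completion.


The answer: abort T_i.
Key observation: aborting T_i returns (0, 1), and T_b — hopeless before — runs at step 3 with the returned capacity in the pool.
Why nothing smaller works: aborting no one leaves the state deadlocked as given.
One survivor order: T_c, T_g, T_b. Walking it through (post-abort pool first):
  pool = (0, 1)
  run T_c (needs (0, 0), free (0, 1)); after release of (0, 3) the pool is (0, 4)
  run T_g (needs (0, 3), free (0, 4)); after release of (3, 1) the pool is (3, 5)
  run T_b (needs (3, 5), free (3, 5)); after release of (1, 1) the pool is (4, 6)


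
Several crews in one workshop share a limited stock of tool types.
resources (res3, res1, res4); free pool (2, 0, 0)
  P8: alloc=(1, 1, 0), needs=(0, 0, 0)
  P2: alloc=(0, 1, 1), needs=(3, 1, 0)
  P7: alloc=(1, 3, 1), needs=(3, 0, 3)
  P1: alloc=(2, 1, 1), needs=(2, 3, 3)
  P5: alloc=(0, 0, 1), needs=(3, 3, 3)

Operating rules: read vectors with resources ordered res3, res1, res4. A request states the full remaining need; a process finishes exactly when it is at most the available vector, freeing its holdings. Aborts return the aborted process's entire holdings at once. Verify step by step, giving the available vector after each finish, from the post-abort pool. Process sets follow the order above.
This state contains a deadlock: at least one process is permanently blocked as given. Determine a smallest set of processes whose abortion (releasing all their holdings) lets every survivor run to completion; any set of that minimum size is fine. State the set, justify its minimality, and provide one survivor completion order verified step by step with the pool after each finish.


The answer: abort P7 and P5.
Key observation: the deadlocked P1 becomes finishable only because P7 and P5 released (1, 3, 2); it completes at step 2 below.
No one abort is enough; case by case: P8 alone leaves P7 blocked (short on res4); P2 alone leaves P7 blocked (short on res4); P7 alone leaves P1 blocked (short on res4); P1 alone leaves P7 blocked (short on res4); P5 alone leaves P7 blocked (short on res4).
Survivors finish in the order: P2, P1, P8. Check, step by step (pool after the aborts first):
  pool = (3, 3, 2)
  P2 needs (3, 1, 0) <= (3, 3, 2) -> finishes; pool += (0, 1, 1) = (3, 4, 3)
  P1 needs (2, 3, 3) <= (3, 4, 3) -> finishes; pool += (2, 1, 1) = (5, 5, 4)
  P8 needs (0, 0, 0) <= (5, 5, 4) -> finishes; pool += (1, 1, 0) = (6, 6, 4)


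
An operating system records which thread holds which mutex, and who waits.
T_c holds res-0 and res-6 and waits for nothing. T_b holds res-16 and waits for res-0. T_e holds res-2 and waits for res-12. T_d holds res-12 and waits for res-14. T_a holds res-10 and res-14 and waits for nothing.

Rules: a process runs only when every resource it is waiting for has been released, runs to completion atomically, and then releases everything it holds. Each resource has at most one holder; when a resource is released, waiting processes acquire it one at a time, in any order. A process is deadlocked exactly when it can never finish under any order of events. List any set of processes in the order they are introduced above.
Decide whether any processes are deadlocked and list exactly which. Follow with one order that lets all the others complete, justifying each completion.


Nothing here is deadlocked.
Key observation: all waits point, directly or indirectly, at processes that can finish, so nothing is permanently blocked.
A valid finishing order for the others: T_c, T_a, T_d, T_b, T_e.
Step-by-step check:
  run T_c (it waits on nothing); releases res-0 and res-6
  run T_a (it waits on nothing); releases res-10 and res-14
  run T_d (all its waits — res-14 — are resolved); releases res-12
  run T_b (all its waits — res-0 — are resolved); releases res-16
  run T_e (all its waits — res-12 — are resolved); releases res-2


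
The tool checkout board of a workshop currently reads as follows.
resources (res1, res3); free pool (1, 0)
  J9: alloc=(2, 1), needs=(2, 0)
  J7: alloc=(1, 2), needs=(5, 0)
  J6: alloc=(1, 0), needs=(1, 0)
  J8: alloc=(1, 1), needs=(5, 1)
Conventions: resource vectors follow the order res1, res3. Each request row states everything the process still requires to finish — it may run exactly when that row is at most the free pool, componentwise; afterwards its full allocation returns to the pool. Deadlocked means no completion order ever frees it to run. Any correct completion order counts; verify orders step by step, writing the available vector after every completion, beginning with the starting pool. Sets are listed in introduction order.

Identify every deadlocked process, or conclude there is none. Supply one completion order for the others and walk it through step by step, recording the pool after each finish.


The deadlocked set is J7 and J8.
Key observation: the wall is res1: completing J6, J9 brings the pool only to (4, 1), and all the rest need more.
One completion order for the rest: J6, J9. Check, step by step:
  pool = (1, 0)
  J6 needs (1, 0) <= (1, 0) -> finishes; pool += (1, 0) = (2, 0)
  J9 needs (2, 0) <= (2, 0) -> finishes; pool += (2, 1) = (4, 1)
The stuck group stays short no matter what:
  blocked: J7 wants (5, 0), pool (4, 1) — not enough res1
  blocked: J8 wants (5, 1), pool (4, 1) — not enough res1


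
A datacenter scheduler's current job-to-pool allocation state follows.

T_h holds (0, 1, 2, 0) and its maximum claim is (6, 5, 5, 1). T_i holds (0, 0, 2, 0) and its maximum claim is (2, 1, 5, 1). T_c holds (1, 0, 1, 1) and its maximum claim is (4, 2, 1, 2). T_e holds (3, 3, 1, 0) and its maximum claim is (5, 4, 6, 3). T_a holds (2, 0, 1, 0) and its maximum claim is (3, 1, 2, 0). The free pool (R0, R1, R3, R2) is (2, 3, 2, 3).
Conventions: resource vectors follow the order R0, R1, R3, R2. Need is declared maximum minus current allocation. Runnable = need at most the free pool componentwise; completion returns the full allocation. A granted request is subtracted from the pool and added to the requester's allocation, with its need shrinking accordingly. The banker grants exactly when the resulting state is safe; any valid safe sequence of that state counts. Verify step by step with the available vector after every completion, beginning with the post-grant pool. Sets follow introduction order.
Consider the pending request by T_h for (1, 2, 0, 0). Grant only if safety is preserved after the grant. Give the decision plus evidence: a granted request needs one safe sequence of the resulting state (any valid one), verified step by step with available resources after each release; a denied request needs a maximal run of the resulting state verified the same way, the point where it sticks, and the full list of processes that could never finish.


GRANT — the state after the grant stays safe, e.g. via T_a, T_i, T_e, T_c, T_h.
Key observation: (1, 1, 2, 3) free after granting still covers T_a first, and each release covers the next.
Check on the post-grant state, step by step:
  pool = (1, 1, 2, 3)
  run T_a (needs (1, 1, 1, 0), free (1, 1, 2, 3)); after release of (2, 0, 1, 0) the pool is (3, 1, 3, 3)
  run T_i (needs (2, 1, 3, 1), free (3, 1, 3, 3)); after release of (0, 0, 2, 0) the pool is (3, 1, 5, 3)
  run T_e (needs (2, 1, 5, 3), free (3, 1, 5, 3)); after release of (3, 3, 1, 0) the pool is (6, 4, 6, 3)
  run T_c (needs (3, 2, 0, 1), free (6, 4, 6, 3)); after release of (1, 0, 1, 1) the pool is (7, 4, 7, 4)
  run T_h (needs (5, 2, 3, 1), free (7, 4, 7, 4)); after release of (1, 3, 2, 0) the pool is (8, 7, 9, 4)


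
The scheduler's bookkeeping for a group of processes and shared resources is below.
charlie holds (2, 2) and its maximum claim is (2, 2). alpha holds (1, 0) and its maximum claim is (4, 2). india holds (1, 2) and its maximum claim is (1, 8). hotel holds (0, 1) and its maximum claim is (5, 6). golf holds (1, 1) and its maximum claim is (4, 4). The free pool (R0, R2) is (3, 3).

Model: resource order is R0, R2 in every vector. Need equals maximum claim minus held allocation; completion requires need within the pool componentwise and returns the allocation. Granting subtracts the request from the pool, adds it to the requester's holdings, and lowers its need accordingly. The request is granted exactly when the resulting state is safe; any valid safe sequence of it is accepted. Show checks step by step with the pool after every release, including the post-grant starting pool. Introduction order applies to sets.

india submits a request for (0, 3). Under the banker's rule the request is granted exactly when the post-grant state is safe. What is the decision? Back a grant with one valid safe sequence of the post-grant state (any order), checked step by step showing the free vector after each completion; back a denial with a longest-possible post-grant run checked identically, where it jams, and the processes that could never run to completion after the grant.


DENY: after the grant no complete ordering would exist.
Key observation: charlie, alpha can finish, but then (6, 2) is all there is, and the blocked group's R2 demands exceed it.
Pretend the grant happened; the run charlie, alpha goes as far as possible. Check, step by step:
  pool = (3, 0)
  charlie: need (0, 0) fits (3, 0); releases (2, 2), pool now (5, 2)
  alpha: need (3, 2) fits (5, 2); releases (1, 0), pool now (6, 2)
  india still needs (0, 3) but only (6, 2) is free — short on R2
  hotel still needs (5, 5) but only (6, 2) is free — short on R2
  golf still needs (3, 3) but only (6, 2) is free — short on R2
Had the request been granted, india, hotel and golf could never finish.


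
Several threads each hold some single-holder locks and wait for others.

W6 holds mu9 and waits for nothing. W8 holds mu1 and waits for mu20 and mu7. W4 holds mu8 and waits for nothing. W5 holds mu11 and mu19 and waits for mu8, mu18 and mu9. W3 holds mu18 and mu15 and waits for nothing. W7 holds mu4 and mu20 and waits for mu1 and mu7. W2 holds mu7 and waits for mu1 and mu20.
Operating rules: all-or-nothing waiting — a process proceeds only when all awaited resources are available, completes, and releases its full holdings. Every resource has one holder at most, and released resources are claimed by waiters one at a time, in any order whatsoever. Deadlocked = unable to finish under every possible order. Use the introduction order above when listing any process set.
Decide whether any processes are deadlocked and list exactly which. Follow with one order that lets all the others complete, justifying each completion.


Deadlocked: W8, W7 and W2.
Key observation: nobody on the ring W8 -> W7 -> W8 can start until another member finishes, which never happens; W2 is caught in further circular waits.
A valid finishing order for the others: W4, W6, W3, W5.
Step-by-step check:
  W4: no waits; runs immediately, freeing mu8
  W6: no waits; runs immediately, freeing mu9
  W3: no waits; runs immediately, freeing mu18 and mu15
  run W5 (all its waits — mu8, mu18 and mu9 — are resolved); releases mu11 and mu19


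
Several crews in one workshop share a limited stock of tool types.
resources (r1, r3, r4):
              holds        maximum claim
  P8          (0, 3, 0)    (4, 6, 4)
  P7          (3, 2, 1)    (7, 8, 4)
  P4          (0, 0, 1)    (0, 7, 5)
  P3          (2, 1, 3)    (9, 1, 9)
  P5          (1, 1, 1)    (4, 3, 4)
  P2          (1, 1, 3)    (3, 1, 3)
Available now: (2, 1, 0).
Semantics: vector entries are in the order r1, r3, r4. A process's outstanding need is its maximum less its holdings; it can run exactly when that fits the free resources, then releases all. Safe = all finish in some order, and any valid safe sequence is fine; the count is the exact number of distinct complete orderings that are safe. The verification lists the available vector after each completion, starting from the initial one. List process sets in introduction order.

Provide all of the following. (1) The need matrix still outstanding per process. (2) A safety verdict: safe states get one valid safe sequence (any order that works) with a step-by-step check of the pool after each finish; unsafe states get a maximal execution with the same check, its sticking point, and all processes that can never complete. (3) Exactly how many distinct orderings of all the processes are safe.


(1) Need matrix, components ordered r1, r3, r4:
  P8: (4, 3, 4)
  P7: (4, 6, 3)
  P4: (0, 7, 4)
  P3: (7, 0, 6)
  P5: (3, 2, 3)
  P2: (2, 0, 0)
(2) SAFE — a valid safe sequence is P2, P5, P8, P7, P4, P3.
Key observation: P2 is the earliest step where a requested resource binds exactly: need (2, 0, 0), pool (2, 1, 0) at its turn.
Walking it through:
  pool = (2, 1, 0)
  P2: need (2, 0, 0) fits (2, 1, 0); releases (1, 1, 3), pool now (3, 2, 3)
  P5: need (3, 2, 3) fits (3, 2, 3); releases (1, 1, 1), pool now (4, 3, 4)
  P8: need (4, 3, 4) fits (4, 3, 4); releases (0, 3, 0), pool now (4, 6, 4)
  P7: need (4, 6, 3) fits (4, 6, 4); releases (3, 2, 1), pool now (7, 8, 5)
  P4: need (0, 7, 4) fits (7, 8, 5); releases (0, 0, 1), pool now (7, 8, 6)
  P3: need (7, 0, 6) fits (7, 8, 6); releases (2, 1, 3), pool now (9, 9, 9)
(3) Precisely 1 of the possible complete orderings is a safe sequence.


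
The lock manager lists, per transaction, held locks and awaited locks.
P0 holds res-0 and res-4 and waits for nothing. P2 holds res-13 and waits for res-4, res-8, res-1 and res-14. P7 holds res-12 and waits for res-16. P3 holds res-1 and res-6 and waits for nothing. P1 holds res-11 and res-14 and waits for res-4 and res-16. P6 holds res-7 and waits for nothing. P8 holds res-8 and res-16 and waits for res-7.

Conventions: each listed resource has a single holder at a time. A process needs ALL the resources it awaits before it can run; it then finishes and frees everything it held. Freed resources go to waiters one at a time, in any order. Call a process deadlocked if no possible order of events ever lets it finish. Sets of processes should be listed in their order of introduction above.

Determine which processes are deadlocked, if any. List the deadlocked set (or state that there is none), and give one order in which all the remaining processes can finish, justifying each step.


Nothing here is deadlocked.
Key observation: the waits form no ring: some process can always run, and its releases unblock the others one by one.
A valid finishing order for the others: P6, P8, P3, P0, P1, P7, P2.
Walking it through:
  run P6 (it waits on nothing); releases res-7
  P8 waits on res-7 — all released -> runs and releases res-8 and res-16
  run P3 (it waits on nothing); releases res-1 and res-6
  run P0 (it waits on nothing); releases res-0 and res-4
  P1 waits on res-4 and res-16 — all released -> runs and releases res-11 and res-14
  P7 waits on res-16 — all released -> runs and releases res-12
  P2 waits on res-4, res-8, res-1 and res-14 — all released -> runs and releases res-13


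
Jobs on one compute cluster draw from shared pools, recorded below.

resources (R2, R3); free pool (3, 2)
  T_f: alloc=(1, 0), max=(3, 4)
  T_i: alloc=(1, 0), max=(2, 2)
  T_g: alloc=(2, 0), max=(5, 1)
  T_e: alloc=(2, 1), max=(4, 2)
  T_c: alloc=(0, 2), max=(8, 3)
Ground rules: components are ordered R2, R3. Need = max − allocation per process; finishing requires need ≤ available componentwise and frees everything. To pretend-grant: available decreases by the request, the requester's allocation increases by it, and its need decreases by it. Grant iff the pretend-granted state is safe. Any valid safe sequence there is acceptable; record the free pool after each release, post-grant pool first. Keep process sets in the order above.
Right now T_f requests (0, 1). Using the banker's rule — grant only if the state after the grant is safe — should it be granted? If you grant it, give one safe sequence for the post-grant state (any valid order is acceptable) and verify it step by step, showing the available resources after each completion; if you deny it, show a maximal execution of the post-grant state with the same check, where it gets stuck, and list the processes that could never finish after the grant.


GRANT. The post-grant state is safe; one safe sequence: T_e, T_i, T_g, T_c, T_f.
Key observation: after the grant the pool drops to (3, 1), which still lets T_e finish first and unwind the rest.
Check on the post-grant state, step by step:
  pool = (3, 1)
  T_e needs (2, 1) <= (3, 1) -> finishes; pool += (2, 1) = (5, 2)
  T_i needs (1, 2) <= (5, 2) -> finishes; pool += (1, 0) = (6, 2)
  T_g needs (3, 1) <= (6, 2) -> finishes; pool += (2, 0) = (8, 2)
  T_c needs (8, 1) <= (8, 2) -> finishes; pool += (0, 2) = (8, 4)
  T_f needs (2, 3) <= (8, 4) -> finishes; pool += (1, 1) = (9, 5)


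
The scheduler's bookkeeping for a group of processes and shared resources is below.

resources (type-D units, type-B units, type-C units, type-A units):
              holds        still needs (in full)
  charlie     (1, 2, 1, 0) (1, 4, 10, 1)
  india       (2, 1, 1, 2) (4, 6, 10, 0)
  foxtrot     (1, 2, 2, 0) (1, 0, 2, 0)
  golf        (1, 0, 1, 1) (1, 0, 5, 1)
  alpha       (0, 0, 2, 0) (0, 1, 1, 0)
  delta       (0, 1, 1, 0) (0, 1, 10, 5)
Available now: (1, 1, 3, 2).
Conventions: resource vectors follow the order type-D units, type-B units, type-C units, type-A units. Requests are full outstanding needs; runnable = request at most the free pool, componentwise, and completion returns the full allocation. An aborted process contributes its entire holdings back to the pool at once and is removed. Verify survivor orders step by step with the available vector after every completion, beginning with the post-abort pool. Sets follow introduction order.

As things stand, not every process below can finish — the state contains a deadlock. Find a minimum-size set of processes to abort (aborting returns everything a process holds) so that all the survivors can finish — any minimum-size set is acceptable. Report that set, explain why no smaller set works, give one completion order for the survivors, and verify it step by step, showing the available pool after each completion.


Abort india and delta.
Key observation: aborting india and delta returns (2, 2, 2, 2), and charlie — hopeless before — runs at step 4 with the returned capacity in the pool.
Why nothing smaller works — every single abort fails: charlie alone leaves india blocked (short on type-B units and type-C units); india alone leaves charlie blocked (short on type-C units); foxtrot alone leaves charlie blocked (short on type-B units and type-C units); golf alone leaves charlie blocked (short on type-B units and type-C units); alpha alone leaves charlie blocked (short on type-B units and type-C units); delta alone leaves charlie blocked (short on type-C units).
One survivor order: golf, foxtrot, alpha, charlie. Verifying each step (post-abort pool first):
  pool = (3, 3, 5, 4)
  golf: need (1, 0, 5, 1) fits (3, 3, 5, 4); releases (1, 0, 1, 1), pool now (4, 3, 6, 5)
  foxtrot: need (1, 0, 2, 0) fits (4, 3, 6, 5); releases (1, 2, 2, 0), pool now (5, 5, 8, 5)
  alpha: need (0, 1, 1, 0) fits (5, 5, 8, 5); releases (0, 0, 2, 0), pool now (5, 5, 10, 5)
  charlie: need (1, 4, 10, 1) fits (5, 5, 10, 5); releases (1, 2, 1, 0), pool now (6, 7, 11, 5)


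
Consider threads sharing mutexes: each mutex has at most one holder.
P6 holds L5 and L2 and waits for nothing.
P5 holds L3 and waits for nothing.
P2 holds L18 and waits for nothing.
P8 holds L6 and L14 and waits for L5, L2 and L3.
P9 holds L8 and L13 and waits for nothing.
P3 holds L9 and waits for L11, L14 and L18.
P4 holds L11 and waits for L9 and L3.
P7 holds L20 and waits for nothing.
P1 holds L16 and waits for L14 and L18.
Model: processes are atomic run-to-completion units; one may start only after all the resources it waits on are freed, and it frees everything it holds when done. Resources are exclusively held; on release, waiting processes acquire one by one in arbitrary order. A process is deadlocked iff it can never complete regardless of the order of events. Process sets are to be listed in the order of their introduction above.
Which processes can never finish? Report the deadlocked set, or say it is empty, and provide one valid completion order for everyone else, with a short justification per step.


The deadlocked set is P3 and P4.
Key observation: P3 -> P4 -> P3 is a circular wait — nothing in it can go first; no other process is dragged down with it.
A valid finishing order for the others: P7, P5, P2, P6, P8, P9, P1.
Verifying each step:
  P7: no waits; runs immediately, freeing L20
  P5: no waits; runs immediately, freeing L3
  P2: no waits; runs immediately, freeing L18
  P6: no waits; runs immediately, freeing L5 and L2
  P8: everything it awaited (L5, L2 and L3) is free; runs, freeing L6 and L14
  P9: no waits; runs immediately, freeing L8 and L13
  P1: everything it awaited (L14 and L18) is free; runs, freeing L16


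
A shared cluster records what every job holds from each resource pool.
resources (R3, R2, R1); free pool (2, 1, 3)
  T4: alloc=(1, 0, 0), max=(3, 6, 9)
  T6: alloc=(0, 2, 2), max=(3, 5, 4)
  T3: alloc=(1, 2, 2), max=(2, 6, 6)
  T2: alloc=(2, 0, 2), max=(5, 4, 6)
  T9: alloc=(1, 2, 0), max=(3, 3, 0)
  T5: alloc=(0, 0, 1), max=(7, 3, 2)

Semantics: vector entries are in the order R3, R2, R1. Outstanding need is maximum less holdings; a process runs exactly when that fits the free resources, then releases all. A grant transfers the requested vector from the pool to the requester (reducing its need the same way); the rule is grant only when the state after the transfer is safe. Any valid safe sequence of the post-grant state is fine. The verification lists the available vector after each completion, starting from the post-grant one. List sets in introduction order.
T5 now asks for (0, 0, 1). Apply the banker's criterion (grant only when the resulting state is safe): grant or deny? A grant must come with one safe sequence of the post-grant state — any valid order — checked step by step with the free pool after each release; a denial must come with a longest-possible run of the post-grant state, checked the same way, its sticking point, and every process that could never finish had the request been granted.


DENY — the pretend-granted state is unsafe.
Key observation: after T9, T6, T3, T2 the pool peaks at (6, 7, 8), and each blocked process is short somewhere: T4 on R1; T5 on R3.
After a pretend grant, a maximal execution: T9, T6, T3, T2 — then nothing else fits. Walking it through:
  pool = (2, 1, 2)
  T9: need (2, 1, 0) fits (2, 1, 2); releases (1, 2, 0), pool now (3, 3, 2)
  T6: need (3, 3, 2) fits (3, 3, 2); releases (0, 2, 2), pool now (3, 5, 4)
  T3: need (1, 4, 4) fits (3, 5, 4); releases (1, 2, 2), pool now (4, 7, 6)
  T2: need (3, 4, 4) fits (4, 7, 6); releases (2, 0, 2), pool now (6, 7, 8)
  blocked: T4 wants (2, 6, 9), pool (6, 7, 8) — not enough R1
  blocked: T5 wants (7, 3, 0), pool (6, 7, 8) — not enough R3
Post-grant, the permanently blocked set is T4 and T5.


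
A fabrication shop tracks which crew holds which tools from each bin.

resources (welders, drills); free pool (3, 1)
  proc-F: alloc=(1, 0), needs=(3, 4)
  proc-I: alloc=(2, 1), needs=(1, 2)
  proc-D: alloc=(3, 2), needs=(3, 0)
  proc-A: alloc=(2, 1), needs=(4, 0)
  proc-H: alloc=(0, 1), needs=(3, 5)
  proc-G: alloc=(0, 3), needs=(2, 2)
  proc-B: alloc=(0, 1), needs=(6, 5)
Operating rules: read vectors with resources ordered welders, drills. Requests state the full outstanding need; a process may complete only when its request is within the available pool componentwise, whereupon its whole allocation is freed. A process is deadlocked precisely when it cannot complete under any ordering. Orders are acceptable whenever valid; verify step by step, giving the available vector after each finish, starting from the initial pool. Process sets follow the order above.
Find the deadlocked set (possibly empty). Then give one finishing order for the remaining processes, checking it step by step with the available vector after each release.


Nothing here is deadlocked.
Key observation: beginning at proc-D, releases accumulate fast enough that every process eventually fits.
One completion order for the rest: proc-D, proc-I, proc-A, proc-F, proc-G, proc-B, proc-H. Walking it through:
  pool = (3, 1)
  proc-D: need (3, 0) fits (3, 1); releases (3, 2), pool now (6, 3)
  proc-I: need (1, 2) fits (6, 3); releases (2, 1), pool now (8, 4)
  proc-A: need (4, 0) fits (8, 4); releases (2, 1), pool now (10, 5)
  proc-F: need (3, 4) fits (10, 5); releases (1, 0), pool now (11, 5)
  proc-G: need (2, 2) fits (11, 5); releases (0, 3), pool now (11, 8)
  proc-B: need (6, 5) fits (11, 8); releases (0, 1), pool now (11, 9)
  proc-H: need (3, 5) fits (11, 9); releases (0, 1), pool now (11, 10)


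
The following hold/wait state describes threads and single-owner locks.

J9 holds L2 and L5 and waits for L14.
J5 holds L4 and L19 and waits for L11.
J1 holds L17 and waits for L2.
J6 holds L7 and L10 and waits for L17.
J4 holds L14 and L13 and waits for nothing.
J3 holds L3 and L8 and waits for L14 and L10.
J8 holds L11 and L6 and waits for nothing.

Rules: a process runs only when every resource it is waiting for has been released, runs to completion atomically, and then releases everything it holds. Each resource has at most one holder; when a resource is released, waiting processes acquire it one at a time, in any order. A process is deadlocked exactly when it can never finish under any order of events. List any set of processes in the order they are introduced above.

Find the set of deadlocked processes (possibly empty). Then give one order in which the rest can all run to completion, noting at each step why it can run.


No process is deadlocked.
Key observation: the wait graph is acyclic; completion cascades from the unblocked processes through everyone else.
The rest can finish in the order J4, J9, J8, J1, J6, J5, J3.
Check, step by step:
  J4 waits on nothing -> runs at once and releases L14 and L13
  J9 waits on L14 — all released -> runs and releases L2 and L5
  J8 waits on nothing -> runs at once and releases L11 and L6
  J1 waits on L2 — all released -> runs and releases L17
  J6 waits on L17 — all released -> runs and releases L7 and L10
  J5 waits on L11 — all released -> runs and releases L4 and L19
  J3 waits on L14 and L10 — all released -> runs and releases L3 and L8


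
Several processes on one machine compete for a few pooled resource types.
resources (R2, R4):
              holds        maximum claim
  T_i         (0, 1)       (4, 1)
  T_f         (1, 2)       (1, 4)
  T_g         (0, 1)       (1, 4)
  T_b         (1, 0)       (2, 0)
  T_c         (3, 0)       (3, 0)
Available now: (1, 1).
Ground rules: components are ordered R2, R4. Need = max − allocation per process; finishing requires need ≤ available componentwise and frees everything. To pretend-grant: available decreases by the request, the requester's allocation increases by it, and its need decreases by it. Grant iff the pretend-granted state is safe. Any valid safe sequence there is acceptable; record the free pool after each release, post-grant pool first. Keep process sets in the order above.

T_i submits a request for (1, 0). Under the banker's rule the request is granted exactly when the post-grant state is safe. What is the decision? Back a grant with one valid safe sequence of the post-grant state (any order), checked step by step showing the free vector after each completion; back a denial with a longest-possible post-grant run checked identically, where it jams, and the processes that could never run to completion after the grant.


GRANT. The post-grant state is safe; one safe sequence: T_c, T_i, T_b, T_f, T_g.
Key observation: post-grant, (0, 1) remains, and an order beginning with T_c completes everyone.
Step-by-step check of the post-grant state:
  pool = (0, 1)
  T_c needs (0, 0) <= (0, 1) -> finishes; pool += (3, 0) = (3, 1)
  T_i needs (3, 0) <= (3, 1) -> finishes; pool += (1, 1) = (4, 2)
  T_b needs (1, 0) <= (4, 2) -> finishes; pool += (1, 0) = (5, 2)
  T_f needs (0, 2) <= (5, 2) -> finishes; pool += (1, 2) = (6, 4)
  T_g needs (1, 3) <= (6, 4) -> finishes; pool += (0, 1) = (6, 5)


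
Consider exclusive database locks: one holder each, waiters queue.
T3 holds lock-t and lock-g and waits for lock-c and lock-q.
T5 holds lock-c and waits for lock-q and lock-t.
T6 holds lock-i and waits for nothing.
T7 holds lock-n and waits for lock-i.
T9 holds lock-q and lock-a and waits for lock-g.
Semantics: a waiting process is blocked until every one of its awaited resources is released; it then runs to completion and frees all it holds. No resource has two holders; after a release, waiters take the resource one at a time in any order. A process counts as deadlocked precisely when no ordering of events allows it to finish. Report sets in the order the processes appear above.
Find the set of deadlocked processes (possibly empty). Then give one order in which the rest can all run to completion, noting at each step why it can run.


Deadlocked: T3, T5 and T9.
Key observation: the wait chain closes on itself along T3 -> T5 -> T3; T9 is caught in further circular waits.
One completion order for the rest: T6, T7.
Verifying each step:
  T6 waits on nothing -> runs at once and releases lock-i
  run T7 (all its waits — lock-i — are resolved); releases lock-n


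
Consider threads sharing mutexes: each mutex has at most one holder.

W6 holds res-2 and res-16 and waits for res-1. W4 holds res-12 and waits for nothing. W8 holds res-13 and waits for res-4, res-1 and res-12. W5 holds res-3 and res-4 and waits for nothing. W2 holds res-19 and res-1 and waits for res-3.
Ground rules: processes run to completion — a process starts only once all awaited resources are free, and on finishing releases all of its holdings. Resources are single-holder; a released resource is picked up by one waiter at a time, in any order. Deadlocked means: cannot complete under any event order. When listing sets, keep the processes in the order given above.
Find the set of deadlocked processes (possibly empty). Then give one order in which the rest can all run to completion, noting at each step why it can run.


No process is deadlocked.
Key observation: the waits form no ring: some process can always run, and its releases unblock the others one by one.
One completion order for the rest: W5, W2, W4, W8, W6.
Step-by-step check:
  run W5 (it waits on nothing); releases res-3 and res-4
  W2 waits on res-3 — all released -> runs and releases res-19 and res-1
  run W4 (it waits on nothing); releases res-12
  W8 waits on res-4, res-1 and res-12 — all released -> runs and releases res-13
  W6 waits on res-1 — all released -> runs and releases res-2 and res-16


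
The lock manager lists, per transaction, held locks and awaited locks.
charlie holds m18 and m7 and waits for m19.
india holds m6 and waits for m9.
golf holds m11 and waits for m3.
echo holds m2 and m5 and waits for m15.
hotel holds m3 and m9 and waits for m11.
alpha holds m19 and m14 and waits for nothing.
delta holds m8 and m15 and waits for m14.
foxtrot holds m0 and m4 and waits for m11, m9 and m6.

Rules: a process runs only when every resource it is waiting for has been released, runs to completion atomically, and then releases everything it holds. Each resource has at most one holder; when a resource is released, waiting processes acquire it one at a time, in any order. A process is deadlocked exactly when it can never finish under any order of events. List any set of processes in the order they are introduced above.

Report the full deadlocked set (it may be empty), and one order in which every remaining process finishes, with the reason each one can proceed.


Deadlocked: india, golf, hotel and foxtrot.
Key observation: the waits loop around hotel -> golf -> hotel with no way out; india and foxtrot wait into the deadlock from upstream.
The rest can finish in the order alpha, delta, charlie, echo.
Check, step by step:
  run alpha (it waits on nothing); releases m19 and m14
  delta waits on m14 — all released -> runs and releases m8 and m15
  charlie waits on m19 — all released -> runs and releases m18 and m7
  echo waits on m15 — all released -> runs and releases m2 and m5


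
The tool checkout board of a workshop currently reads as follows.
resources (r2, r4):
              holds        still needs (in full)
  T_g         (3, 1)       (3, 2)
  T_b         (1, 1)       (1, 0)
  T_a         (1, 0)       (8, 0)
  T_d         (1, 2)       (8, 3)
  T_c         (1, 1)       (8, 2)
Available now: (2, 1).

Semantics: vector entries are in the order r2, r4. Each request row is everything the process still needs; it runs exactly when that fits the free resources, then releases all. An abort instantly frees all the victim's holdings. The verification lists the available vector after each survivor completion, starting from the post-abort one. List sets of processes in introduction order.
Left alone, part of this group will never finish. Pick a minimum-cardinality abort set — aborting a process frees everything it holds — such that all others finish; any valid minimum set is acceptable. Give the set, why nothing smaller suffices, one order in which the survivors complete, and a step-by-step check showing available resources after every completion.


Minimum abort set: T_a and T_c.
Key observation: the returned (2, 1) from T_a and T_c is what brings T_d — unrunnable before, under any order — into play at step 3.
No one abort is enough; case by case: T_g alone leaves T_a blocked (short on r2); T_b alone leaves T_a blocked (short on r2); T_a alone leaves T_d blocked (short on r2); T_d alone leaves T_a blocked (short on r2); T_c alone leaves T_a blocked (short on r2).
The survivors complete as T_g, T_b, T_d. Verifying each step (starting from the post-abort pool):
  pool = (4, 2)
  T_g: need (3, 2) fits (4, 2); releases (3, 1), pool now (7, 3)
  T_b: need (1, 0) fits (7, 3); releases (1, 1), pool now (8, 4)
  T_d: need (8, 3) fits (8, 4); releases (1, 2), pool now (9, 6)


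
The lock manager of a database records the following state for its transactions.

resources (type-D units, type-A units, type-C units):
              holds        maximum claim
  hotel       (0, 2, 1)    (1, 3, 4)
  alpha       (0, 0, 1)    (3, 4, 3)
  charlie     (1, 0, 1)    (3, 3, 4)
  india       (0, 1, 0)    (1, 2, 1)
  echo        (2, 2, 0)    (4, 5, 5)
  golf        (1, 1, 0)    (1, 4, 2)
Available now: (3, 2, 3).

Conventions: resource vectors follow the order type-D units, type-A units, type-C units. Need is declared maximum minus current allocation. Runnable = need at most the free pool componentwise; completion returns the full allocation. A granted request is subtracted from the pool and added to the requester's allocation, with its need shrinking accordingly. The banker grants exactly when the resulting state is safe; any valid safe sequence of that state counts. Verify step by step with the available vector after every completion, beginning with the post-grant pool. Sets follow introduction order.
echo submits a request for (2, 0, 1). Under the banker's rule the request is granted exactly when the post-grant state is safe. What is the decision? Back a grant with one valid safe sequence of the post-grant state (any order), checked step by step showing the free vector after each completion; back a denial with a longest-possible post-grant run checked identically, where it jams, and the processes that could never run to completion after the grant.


DENY: after the grant no complete ordering would exist.
Key observation: after india, golf the pool peaks at (2, 4, 2), and each blocked process is short somewhere: hotel on type-C units; alpha on type-D units; charlie on type-C units; echo on type-C units.
Pretend the grant happened; the run india, golf goes as far as possible. Step-by-step check:
  pool = (1, 2, 2)
  run india (needs (1, 1, 1), free (1, 2, 2)); after release of (0, 1, 0) the pool is (1, 3, 2)
  run golf (needs (0, 3, 2), free (1, 3, 2)); after release of (1, 1, 0) the pool is (2, 4, 2)
  blocked: hotel wants (1, 1, 3), pool (2, 4, 2) — not enough type-C units
  blocked: alpha wants (3, 4, 2), pool (2, 4, 2) — not enough type-D units
  blocked: charlie wants (2, 3, 3), pool (2, 4, 2) — not enough type-C units
  blocked: echo wants (0, 3, 4), pool (2, 4, 2) — not enough type-C units
Processes that could never finish after the grant: hotel, alpha, charlie and echo.


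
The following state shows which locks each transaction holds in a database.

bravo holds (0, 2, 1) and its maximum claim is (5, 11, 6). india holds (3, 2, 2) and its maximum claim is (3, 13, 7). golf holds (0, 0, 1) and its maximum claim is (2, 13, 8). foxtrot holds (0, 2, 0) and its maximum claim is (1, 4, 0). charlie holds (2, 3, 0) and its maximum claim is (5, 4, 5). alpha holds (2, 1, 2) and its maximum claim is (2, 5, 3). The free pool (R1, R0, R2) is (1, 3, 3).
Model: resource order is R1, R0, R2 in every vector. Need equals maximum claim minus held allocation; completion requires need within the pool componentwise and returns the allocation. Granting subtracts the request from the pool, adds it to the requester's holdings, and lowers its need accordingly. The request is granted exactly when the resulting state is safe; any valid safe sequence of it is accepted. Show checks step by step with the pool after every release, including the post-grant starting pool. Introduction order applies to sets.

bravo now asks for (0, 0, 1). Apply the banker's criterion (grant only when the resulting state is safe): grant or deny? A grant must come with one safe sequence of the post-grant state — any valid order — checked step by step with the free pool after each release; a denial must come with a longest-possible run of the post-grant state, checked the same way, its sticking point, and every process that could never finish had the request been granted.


DENY: after the grant no complete ordering would exist.
Key observation: after foxtrot, alpha the pool peaks at (3, 6, 4), and each blocked process is short somewhere: bravo on R1, R0; india on R0, R2; golf on R0, R2; charlie on R2.
On the post-grant state, foxtrot, alpha is a maximal run — nothing extends it. Step-by-step check:
  pool = (1, 3, 2)
  foxtrot: need (1, 2, 0) fits (1, 3, 2); releases (0, 2, 0), pool now (1, 5, 2)
  alpha: need (0, 4, 1) fits (1, 5, 2); releases (2, 1, 2), pool now (3, 6, 4)
  bravo cannot run: need (5, 9, 4) vs free (3, 6, 4) (insufficient R1 and R0)
  india cannot run: need (0, 11, 5) vs free (3, 6, 4) (insufficient R0 and R2)
  golf cannot run: need (2, 13, 7) vs free (3, 6, 4) (insufficient R0 and R2)
  charlie cannot run: need (3, 1, 5) vs free (3, 6, 4) (insufficient R2)
Had the request been granted, bravo, india, golf and charlie could never finish.
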